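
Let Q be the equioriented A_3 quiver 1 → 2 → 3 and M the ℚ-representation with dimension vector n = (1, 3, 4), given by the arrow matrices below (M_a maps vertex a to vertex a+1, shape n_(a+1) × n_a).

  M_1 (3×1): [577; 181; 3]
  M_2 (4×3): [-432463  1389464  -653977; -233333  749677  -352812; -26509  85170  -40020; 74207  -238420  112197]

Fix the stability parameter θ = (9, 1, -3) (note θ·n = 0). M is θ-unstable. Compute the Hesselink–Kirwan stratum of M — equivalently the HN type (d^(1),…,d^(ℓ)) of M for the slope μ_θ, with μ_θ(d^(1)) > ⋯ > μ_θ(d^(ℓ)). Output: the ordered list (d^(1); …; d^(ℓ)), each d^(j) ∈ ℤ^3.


Via rank(M_{q-1}∘⋯∘M_p): M ≅ I[1,3], I[2,3]^2, I[3,3].
μ_θ-semistable layers: μ^(1)=7/3; μ^(2)=-1; μ^(3)=-3

((1, 1, 1); (0, 2, 2); (0, 0, 1))


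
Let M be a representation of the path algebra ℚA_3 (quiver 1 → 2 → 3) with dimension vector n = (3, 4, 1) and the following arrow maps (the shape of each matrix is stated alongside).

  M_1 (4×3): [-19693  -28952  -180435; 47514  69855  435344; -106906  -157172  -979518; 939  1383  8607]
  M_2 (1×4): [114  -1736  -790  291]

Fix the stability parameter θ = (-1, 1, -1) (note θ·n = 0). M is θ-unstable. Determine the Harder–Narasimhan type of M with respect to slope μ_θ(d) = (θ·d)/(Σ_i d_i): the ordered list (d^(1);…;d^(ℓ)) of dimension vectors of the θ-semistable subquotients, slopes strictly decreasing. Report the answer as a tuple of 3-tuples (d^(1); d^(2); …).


Via rank(M_{q-1}∘⋯∘M_p): M ≅ I[1,1], I[1,2], I[1,3], I[2,2]^2.
μ_θ-semistable layers: μ^(1)=1; μ^(2)=0; μ^(3)=-1

((0, 3, 0); (0, 1, 1); (3, 0, 0))


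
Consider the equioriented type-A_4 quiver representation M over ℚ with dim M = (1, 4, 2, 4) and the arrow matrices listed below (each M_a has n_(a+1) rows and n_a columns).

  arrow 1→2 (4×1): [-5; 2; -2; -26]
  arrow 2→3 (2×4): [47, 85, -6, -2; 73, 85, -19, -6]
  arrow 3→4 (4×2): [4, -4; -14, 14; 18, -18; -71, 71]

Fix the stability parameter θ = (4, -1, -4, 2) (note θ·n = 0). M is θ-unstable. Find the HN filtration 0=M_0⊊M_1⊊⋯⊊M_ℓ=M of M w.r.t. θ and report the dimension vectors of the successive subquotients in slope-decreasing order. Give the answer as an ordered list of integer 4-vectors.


Barcode: M ≅ I[1,3], I[2,2]^2, I[2,4], I[4,4]^3. HN layers by μ_θ (4 steps, strictly decreasing):
  μ^(1)=2; μ^(2)=-1/3; μ^(3)=-1; μ^(4)=-5/2

((0, 0, 0, 4); (1, 1, 1, 0); (0, 2, 0, 0); (0, 1, 1, 0))


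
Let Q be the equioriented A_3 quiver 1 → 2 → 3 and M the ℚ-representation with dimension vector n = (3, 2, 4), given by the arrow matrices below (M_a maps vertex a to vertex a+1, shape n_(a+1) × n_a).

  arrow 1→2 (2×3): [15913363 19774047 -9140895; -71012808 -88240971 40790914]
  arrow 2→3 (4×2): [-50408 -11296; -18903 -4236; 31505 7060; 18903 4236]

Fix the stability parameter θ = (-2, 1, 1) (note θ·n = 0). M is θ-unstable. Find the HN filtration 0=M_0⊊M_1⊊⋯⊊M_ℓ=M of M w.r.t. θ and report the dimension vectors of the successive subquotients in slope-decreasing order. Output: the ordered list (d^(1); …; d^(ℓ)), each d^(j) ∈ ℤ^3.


Via rank(M_{q-1}∘⋯∘M_p): M ≅ I[1,1], I[1,2], I[1,3], I[3,3]^3.
μ_θ-semistable layers: μ^(1)=1; μ^(2)=-2

((0, 2, 4); (3, 0, 0))


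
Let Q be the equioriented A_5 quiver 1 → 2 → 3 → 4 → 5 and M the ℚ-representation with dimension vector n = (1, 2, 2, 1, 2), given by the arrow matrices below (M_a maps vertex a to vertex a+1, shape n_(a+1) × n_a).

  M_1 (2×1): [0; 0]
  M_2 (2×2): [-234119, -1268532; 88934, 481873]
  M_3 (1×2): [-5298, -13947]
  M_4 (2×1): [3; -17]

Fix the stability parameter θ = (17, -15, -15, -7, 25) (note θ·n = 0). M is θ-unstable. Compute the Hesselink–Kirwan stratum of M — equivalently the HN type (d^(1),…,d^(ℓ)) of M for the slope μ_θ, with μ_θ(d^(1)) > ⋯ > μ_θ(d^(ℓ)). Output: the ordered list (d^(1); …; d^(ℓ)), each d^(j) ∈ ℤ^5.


Interval decomposition of M: I[1,1], I[2,3], I[2,5], I[5,5].
HN type (ℓ=4): μ^(1)=25; μ^(2)=17; μ^(3)=-7; μ^(4)=-15

((0, 0, 0, 0, 2); (1, 0, 0, 0, 0); (0, 0, 0, 1, 0); (0, 2, 2, 0, 0))


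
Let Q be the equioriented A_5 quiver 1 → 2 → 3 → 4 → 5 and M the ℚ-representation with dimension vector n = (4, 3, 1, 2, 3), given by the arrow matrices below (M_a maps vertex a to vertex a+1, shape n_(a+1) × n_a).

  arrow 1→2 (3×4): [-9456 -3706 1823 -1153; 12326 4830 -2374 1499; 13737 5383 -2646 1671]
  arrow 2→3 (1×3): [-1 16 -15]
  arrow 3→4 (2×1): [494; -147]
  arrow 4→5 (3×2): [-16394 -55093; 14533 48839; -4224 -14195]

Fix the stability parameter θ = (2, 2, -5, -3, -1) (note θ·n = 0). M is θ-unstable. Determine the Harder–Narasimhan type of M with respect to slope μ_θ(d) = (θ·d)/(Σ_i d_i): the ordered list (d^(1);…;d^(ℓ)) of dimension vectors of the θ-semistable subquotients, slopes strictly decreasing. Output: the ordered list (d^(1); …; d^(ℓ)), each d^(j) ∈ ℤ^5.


Barcode: M ≅ I[1,1], I[1,2]^2, I[1,5], I[4,5], I[5,5]. HN layers by μ_θ (3 steps, strictly decreasing):
  μ^(1)=2; μ^(2)=-1; μ^(3)=-3

((3, 2, 0, 0, 0); (1, 1, 1, 1, 3); (0, 0, 0, 1, 0))


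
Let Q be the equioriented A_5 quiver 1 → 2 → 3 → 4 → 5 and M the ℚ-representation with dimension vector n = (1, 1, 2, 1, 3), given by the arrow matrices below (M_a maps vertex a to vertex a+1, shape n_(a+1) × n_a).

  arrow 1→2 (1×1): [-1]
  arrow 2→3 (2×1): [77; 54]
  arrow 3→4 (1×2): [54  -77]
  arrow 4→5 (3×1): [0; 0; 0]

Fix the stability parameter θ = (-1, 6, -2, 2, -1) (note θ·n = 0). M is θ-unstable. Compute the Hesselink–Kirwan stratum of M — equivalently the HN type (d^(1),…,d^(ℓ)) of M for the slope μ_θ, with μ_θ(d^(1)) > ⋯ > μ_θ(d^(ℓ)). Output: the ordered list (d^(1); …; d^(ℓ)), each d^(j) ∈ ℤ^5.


Barcode: M ≅ I[1,3], I[3,4], I[5,5]^3. HN layers by μ_θ (3 steps, strictly decreasing):
  μ^(1)=2; μ^(2)=-1; μ^(3)=-2

((0, 1, 1, 1, 0); (1, 0, 0, 0, 3); (0, 0, 1, 0, 0))


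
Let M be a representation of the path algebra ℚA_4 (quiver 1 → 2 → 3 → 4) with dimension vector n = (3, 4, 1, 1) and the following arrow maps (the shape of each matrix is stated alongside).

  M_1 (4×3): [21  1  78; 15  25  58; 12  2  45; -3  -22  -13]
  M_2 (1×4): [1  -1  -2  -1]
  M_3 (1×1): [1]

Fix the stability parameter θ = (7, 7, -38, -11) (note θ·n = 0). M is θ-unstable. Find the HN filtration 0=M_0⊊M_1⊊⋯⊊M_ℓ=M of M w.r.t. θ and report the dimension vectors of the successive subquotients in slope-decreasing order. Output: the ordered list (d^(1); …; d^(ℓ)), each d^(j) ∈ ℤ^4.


Interval decomposition of M: I[1,2]^2, I[1,4], I[2,2].
HN type (ℓ=2): μ^(1)=7; μ^(2)=-35/4

((2, 3, 0, 0); (1, 1, 1, 1))


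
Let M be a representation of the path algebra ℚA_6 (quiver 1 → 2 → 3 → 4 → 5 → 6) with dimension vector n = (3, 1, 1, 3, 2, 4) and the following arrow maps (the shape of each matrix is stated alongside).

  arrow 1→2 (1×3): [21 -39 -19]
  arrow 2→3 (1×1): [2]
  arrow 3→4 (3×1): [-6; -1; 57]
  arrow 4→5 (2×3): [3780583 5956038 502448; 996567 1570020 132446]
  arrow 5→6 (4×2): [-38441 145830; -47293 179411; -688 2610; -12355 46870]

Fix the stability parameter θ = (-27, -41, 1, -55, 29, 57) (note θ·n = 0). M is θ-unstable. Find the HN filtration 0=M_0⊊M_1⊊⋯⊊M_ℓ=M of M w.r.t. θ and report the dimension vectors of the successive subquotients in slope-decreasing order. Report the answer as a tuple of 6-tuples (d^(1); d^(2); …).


Via rank(M_{q-1}∘⋯∘M_p): M ≅ I[1,1]^2, I[1,4], I[4,6]^2, I[6,6]^2.
μ_θ-semistable layers: μ^(1)=57; μ^(2)=29; μ^(3)=-27; μ^(4)=-34; μ^(5)=-55

((0, 0, 0, 0, 0, 4); (0, 0, 0, 0, 2, 0); (2, 0, 1, 1, 0, 0); (1, 1, 0, 0, 0, 0); (0, 0, 0, 2, 0, 0))


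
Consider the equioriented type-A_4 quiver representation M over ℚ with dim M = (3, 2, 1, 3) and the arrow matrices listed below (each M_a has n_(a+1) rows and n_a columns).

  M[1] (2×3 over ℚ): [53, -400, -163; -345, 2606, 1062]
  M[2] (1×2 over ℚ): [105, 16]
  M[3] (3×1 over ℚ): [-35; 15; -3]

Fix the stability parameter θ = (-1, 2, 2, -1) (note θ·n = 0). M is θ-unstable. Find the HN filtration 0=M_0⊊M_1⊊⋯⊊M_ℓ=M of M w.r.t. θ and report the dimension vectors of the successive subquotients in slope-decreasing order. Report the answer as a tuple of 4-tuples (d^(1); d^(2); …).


Via rank(M_{q-1}∘⋯∘M_p): M ≅ I[1,1], I[1,2], I[1,4], I[4,4]^2.
μ_θ-semistable layers: μ^(1)=2; μ^(2)=1; μ^(3)=-1

((0, 1, 0, 0); (0, 1, 1, 1); (3, 0, 0, 2))


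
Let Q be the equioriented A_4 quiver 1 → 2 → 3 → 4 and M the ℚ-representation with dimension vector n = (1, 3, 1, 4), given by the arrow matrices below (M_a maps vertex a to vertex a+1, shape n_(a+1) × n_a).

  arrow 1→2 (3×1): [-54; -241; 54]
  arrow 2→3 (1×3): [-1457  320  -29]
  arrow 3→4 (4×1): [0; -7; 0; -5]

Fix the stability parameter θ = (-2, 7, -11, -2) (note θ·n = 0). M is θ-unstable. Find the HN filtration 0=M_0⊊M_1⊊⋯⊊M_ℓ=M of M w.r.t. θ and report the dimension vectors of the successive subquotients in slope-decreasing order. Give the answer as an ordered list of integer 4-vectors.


Interval decomposition of M: I[1,4], I[2,2]^2, I[4,4]^3.
HN type (ℓ=2): μ^(1)=7; μ^(2)=-2

((0, 2, 0, 0); (1, 1, 1, 4))


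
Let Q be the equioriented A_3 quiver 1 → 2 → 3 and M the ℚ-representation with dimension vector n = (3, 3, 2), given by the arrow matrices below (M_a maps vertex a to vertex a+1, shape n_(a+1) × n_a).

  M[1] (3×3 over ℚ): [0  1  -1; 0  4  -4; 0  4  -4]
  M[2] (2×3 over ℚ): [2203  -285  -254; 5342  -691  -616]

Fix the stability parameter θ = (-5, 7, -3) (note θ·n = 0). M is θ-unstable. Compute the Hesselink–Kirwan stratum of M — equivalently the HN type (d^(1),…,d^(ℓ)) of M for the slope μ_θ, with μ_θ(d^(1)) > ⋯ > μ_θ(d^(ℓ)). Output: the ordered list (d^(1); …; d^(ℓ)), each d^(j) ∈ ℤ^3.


Barcode: M ≅ I[1,1]^2, I[1,3], I[2,2], I[2,3]. HN layers by μ_θ (3 steps, strictly decreasing):
  μ^(1)=7; μ^(2)=2; μ^(3)=-5

((0, 1, 0); (0, 2, 2); (3, 0, 0))


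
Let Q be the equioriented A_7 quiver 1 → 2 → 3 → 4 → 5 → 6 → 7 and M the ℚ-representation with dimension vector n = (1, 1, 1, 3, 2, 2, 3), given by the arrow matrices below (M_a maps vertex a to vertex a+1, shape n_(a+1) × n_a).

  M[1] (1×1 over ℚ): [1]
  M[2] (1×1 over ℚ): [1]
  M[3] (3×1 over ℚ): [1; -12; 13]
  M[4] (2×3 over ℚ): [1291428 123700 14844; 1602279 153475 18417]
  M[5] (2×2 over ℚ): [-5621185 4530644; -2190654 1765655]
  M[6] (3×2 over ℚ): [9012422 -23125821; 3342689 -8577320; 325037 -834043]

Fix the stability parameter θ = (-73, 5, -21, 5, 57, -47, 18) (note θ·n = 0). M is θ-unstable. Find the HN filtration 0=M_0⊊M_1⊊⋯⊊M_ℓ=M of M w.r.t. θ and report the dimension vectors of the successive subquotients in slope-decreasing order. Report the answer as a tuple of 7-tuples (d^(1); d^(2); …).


Via rank(M_{q-1}∘⋯∘M_p): M ≅ I[1,4], I[4,4], I[4,7], I[5,7], I[7,7].
μ_θ-semistable layers: μ^(1)=18; μ^(2)=5; μ^(3)=-8; μ^(4)=-73

((0, 0, 0, 0, 0, 0, 3); (0, 0, 0, 3, 2, 2, 0); (0, 1, 1, 0, 0, 0, 0); (1, 0, 0, 0, 0, 0, 0))


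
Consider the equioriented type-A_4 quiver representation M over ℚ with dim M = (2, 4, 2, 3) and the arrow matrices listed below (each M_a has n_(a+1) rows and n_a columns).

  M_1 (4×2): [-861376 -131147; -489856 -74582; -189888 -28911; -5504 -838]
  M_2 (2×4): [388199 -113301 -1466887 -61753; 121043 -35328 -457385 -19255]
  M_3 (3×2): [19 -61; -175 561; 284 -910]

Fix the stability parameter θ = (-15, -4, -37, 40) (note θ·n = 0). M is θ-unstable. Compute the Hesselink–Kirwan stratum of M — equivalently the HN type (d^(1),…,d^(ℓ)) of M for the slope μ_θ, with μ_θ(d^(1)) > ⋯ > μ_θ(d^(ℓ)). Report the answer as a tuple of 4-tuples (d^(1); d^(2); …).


Interval decomposition of M: I[1,1], I[1,2], I[2,2], I[2,4]^2, I[4,4].
HN type (ℓ=4): μ^(1)=40; μ^(2)=-4; μ^(3)=-15; μ^(4)=-41/2

((0, 0, 0, 3); (0, 2, 0, 0); (2, 0, 0, 0); (0, 2, 2, 0))


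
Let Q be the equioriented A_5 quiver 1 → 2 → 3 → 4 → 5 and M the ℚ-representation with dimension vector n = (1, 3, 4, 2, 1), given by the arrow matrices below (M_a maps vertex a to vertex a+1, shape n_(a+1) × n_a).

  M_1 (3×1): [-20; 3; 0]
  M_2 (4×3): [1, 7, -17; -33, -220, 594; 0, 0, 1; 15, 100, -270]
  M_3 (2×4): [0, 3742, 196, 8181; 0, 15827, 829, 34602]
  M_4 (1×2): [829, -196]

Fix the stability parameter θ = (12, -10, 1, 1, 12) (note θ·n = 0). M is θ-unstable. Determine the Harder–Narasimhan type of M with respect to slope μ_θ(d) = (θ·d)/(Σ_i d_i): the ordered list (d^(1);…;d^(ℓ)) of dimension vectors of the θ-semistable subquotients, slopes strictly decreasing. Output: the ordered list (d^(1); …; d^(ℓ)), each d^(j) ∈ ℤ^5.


Interval decomposition of M: I[1,3], I[2,4], I[2,5], I[3,3].
HN type (ℓ=3): μ^(1)=12; μ^(2)=1; μ^(3)=-10

((0, 0, 0, 0, 1); (1, 1, 4, 2, 0); (0, 2, 0, 0, 0))


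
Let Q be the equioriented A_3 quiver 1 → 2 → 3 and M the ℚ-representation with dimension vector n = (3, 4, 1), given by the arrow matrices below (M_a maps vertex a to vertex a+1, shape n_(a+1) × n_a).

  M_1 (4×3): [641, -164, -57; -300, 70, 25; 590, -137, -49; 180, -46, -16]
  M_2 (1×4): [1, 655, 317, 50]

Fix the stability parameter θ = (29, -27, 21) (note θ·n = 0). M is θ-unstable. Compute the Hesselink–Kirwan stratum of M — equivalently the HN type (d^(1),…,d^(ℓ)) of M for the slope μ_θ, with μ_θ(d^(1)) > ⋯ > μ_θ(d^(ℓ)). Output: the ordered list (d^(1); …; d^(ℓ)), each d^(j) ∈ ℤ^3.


Via rank(M_{q-1}∘⋯∘M_p): M ≅ I[1,2]^2, I[1,3], I[2,2].
μ_θ-semistable layers: μ^(1)=21; μ^(2)=1; μ^(3)=-27

((0, 0, 1); (3, 3, 0); (0, 1, 0))


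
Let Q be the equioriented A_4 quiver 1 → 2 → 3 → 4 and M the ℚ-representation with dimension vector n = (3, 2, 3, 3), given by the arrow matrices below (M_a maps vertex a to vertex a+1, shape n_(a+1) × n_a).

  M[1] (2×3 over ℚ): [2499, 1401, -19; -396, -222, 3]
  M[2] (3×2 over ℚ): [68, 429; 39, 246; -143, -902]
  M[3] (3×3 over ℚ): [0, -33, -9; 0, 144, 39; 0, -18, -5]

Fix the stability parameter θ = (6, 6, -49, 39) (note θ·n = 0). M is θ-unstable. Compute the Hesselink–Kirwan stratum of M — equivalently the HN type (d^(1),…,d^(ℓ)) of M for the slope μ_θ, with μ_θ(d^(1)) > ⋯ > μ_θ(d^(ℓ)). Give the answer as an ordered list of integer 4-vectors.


Interval decomposition of M: I[1,1], I[1,3], I[1,4], I[3,4], I[4,4].
HN type (ℓ=4): μ^(1)=39; μ^(2)=6; μ^(3)=-37/3; μ^(4)=-49

((0, 0, 0, 3); (1, 0, 0, 0); (2, 2, 2, 0); (0, 0, 1, 0))


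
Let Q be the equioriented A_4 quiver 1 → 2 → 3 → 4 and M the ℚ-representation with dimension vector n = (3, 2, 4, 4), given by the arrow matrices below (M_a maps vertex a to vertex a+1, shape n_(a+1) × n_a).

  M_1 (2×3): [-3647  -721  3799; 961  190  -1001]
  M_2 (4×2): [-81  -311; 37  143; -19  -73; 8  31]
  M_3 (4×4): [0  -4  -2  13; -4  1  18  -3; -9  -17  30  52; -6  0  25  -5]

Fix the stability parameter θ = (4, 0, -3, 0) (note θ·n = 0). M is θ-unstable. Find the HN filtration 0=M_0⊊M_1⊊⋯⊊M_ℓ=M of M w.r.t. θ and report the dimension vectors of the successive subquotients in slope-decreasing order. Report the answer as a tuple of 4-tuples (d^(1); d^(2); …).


Via rank(M_{q-1}∘⋯∘M_p): M ≅ I[1,1], I[1,4]^2, I[3,4]^2.
μ_θ-semistable layers: μ^(1)=4; μ^(2)=1/4; μ^(3)=0; μ^(4)=-3

((1, 0, 0, 0); (2, 2, 2, 2); (0, 0, 0, 2); (0, 0, 2, 0))


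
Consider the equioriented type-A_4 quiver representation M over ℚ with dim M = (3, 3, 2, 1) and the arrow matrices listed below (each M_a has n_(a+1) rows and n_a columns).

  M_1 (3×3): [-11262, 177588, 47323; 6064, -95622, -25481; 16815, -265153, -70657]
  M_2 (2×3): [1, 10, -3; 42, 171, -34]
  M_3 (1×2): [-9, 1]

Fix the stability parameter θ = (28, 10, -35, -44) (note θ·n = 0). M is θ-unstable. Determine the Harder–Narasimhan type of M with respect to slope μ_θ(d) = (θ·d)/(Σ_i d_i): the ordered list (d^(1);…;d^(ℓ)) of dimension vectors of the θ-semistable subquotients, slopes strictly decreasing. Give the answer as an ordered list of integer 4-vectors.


Interval decomposition of M: I[1,2], I[1,3], I[1,4].
HN type (ℓ=3): μ^(1)=19; μ^(2)=1; μ^(3)=-41/4

((1, 1, 0, 0); (1, 1, 1, 0); (1, 1, 1, 1))


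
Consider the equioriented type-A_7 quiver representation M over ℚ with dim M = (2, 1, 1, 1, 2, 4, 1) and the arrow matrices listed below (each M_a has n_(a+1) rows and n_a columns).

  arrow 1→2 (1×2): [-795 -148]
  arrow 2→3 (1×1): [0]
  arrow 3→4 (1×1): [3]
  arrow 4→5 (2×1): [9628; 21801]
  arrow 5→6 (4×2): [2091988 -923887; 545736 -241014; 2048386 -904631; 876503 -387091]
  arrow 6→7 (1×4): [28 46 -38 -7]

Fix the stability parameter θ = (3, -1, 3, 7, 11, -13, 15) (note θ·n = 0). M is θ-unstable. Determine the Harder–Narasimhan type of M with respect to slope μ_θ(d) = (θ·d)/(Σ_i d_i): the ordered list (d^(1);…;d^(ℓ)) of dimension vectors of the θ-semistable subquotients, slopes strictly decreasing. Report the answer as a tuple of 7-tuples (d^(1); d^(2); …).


Barcode: M ≅ I[1,1], I[1,2], I[3,7], I[5,6], I[6,6]^2. HN layers by μ_θ (6 steps, strictly decreasing):
  μ^(1)=15; μ^(2)=3; μ^(3)=2; μ^(4)=1; μ^(5)=-1; μ^(6)=-13

((0, 0, 0, 0, 0, 0, 1); (1, 0, 0, 0, 0, 0, 0); (0, 0, 1, 1, 1, 1, 0); (1, 1, 0, 0, 0, 0, 0); (0, 0, 0, 0, 1, 1, 0); (0, 0, 0, 0, 0, 2, 0))


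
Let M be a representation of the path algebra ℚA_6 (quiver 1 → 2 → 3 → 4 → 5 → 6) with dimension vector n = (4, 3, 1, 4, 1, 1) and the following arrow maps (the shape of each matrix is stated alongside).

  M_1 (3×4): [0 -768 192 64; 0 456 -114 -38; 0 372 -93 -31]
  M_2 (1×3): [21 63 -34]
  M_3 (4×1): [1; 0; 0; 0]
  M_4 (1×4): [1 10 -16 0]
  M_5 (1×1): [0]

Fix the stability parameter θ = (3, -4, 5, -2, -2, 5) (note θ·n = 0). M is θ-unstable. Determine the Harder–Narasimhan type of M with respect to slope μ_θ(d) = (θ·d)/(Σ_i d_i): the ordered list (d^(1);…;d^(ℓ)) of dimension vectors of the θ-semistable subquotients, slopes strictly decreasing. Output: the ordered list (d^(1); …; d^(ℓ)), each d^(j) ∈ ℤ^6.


Barcode: M ≅ I[1,1]^3, I[1,5], I[2,2]^2, I[4,4]^3, I[6,6]. HN layers by μ_θ (6 steps, strictly decreasing):
  μ^(1)=5; μ^(2)=3; μ^(3)=1/3; μ^(4)=-1/2; μ^(5)=-2; μ^(6)=-4

((0, 0, 0, 0, 0, 1); (3, 0, 0, 0, 0, 0); (0, 0, 1, 1, 1, 0); (1, 1, 0, 0, 0, 0); (0, 0, 0, 3, 0, 0); (0, 2, 0, 0, 0, 0))


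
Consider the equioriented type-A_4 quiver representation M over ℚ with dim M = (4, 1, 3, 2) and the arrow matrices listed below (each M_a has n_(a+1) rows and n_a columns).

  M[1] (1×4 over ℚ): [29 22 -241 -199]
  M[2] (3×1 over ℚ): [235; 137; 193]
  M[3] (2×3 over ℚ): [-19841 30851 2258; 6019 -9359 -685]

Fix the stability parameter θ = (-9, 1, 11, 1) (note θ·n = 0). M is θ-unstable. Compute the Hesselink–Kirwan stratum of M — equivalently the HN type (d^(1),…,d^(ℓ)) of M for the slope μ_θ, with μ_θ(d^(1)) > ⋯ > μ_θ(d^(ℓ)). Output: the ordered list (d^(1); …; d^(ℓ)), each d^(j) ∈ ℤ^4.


Barcode: M ≅ I[1,1]^3, I[1,4], I[3,3], I[3,4]. HN layers by μ_θ (4 steps, strictly decreasing):
  μ^(1)=11; μ^(2)=6; μ^(3)=1; μ^(4)=-9

((0, 0, 1, 0); (0, 0, 2, 2); (0, 1, 0, 0); (4, 0, 0, 0))


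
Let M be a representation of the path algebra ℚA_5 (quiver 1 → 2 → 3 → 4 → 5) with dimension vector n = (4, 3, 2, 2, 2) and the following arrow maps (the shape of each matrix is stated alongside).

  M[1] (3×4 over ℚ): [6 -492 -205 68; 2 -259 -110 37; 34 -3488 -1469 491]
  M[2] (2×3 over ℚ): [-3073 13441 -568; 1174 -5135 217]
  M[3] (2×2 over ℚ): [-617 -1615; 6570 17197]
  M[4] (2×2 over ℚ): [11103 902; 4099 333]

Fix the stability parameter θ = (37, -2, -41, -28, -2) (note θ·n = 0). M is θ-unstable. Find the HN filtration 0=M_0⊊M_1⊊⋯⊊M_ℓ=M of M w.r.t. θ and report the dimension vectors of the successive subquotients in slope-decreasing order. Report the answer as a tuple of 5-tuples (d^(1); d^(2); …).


Barcode: M ≅ I[1,1], I[1,2], I[1,5]^2. HN layers by μ_θ (4 steps, strictly decreasing):
  μ^(1)=37; μ^(2)=35/2; μ^(3)=-2; μ^(4)=-17/2

((1, 0, 0, 0, 0); (1, 1, 0, 0, 0); (0, 0, 0, 0, 2); (2, 2, 2, 2, 0))


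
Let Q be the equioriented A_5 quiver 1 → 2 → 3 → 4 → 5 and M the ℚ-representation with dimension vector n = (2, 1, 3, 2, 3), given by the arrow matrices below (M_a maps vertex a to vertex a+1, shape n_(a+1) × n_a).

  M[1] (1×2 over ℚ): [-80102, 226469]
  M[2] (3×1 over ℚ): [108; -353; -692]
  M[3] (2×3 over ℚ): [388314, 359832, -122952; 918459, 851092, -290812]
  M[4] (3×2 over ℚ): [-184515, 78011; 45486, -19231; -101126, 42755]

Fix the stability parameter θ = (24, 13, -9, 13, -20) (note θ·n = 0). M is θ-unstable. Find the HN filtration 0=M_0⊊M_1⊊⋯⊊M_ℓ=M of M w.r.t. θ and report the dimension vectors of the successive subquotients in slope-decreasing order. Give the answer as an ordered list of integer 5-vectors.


Interval decomposition of M: I[1,1], I[1,3], I[3,3], I[3,5], I[4,5], I[5,5].
HN type (ℓ=5): μ^(1)=24; μ^(2)=28/3; μ^(3)=-7/2; μ^(4)=-9; μ^(5)=-20

((1, 0, 0, 0, 0); (1, 1, 1, 0, 0); (0, 0, 0, 2, 2); (0, 0, 2, 0, 0); (0, 0, 0, 0, 1))


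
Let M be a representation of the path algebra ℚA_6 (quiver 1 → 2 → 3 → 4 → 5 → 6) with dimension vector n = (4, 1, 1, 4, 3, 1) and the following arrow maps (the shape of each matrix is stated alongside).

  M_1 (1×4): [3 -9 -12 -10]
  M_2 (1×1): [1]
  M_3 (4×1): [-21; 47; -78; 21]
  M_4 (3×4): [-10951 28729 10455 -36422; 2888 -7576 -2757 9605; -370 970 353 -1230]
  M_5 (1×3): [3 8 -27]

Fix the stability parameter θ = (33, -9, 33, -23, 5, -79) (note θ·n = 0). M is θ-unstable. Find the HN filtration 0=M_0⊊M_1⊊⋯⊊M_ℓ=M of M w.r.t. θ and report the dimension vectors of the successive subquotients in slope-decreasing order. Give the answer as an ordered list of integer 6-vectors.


Via rank(M_{q-1}∘⋯∘M_p): M ≅ I[1,1]^3, I[1,6], I[4,4], I[4,5]^2.
μ_θ-semistable layers: μ^(1)=33; μ^(2)=5; μ^(3)=-20/3; μ^(4)=-23

((3, 0, 0, 0, 0, 0); (0, 0, 0, 0, 2, 0); (1, 1, 1, 1, 1, 1); (0, 0, 0, 3, 0, 0))


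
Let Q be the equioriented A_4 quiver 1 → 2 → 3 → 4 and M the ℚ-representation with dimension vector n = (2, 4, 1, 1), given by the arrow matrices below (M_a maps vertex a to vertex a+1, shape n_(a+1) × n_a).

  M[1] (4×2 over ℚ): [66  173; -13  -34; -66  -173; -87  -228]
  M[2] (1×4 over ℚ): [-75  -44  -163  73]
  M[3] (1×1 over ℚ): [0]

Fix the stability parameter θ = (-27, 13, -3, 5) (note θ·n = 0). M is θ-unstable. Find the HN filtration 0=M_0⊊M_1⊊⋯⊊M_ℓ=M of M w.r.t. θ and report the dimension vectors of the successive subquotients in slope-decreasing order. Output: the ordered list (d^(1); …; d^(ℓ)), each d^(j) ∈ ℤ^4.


Via rank(M_{q-1}∘⋯∘M_p): M ≅ I[1,2], I[1,3], I[2,2]^2, I[4,4].
μ_θ-semistable layers: μ^(1)=13; μ^(2)=5; μ^(3)=-27

((0, 3, 0, 0); (0, 1, 1, 1); (2, 0, 0, 0))


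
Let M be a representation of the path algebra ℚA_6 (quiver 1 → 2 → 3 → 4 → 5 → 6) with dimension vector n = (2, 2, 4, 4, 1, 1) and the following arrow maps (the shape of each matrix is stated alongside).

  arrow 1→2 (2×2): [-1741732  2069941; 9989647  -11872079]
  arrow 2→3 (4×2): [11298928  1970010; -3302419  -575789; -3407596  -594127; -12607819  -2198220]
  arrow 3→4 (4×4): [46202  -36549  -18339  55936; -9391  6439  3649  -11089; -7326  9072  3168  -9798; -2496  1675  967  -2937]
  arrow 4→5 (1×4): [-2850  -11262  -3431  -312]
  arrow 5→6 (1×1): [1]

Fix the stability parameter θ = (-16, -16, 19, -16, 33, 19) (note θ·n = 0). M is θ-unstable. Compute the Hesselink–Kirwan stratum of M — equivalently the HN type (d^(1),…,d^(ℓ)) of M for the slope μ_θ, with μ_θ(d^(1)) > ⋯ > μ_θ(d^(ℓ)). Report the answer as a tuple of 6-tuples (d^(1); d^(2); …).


Barcode: M ≅ I[1,3], I[1,4], I[3,4]^2, I[4,6]. HN layers by μ_θ (4 steps, strictly decreasing):
  μ^(1)=26; μ^(2)=19; μ^(3)=3/2; μ^(4)=-16

((0, 0, 0, 0, 1, 1); (0, 0, 1, 0, 0, 0); (0, 0, 3, 3, 0, 0); (2, 2, 0, 1, 0, 0))


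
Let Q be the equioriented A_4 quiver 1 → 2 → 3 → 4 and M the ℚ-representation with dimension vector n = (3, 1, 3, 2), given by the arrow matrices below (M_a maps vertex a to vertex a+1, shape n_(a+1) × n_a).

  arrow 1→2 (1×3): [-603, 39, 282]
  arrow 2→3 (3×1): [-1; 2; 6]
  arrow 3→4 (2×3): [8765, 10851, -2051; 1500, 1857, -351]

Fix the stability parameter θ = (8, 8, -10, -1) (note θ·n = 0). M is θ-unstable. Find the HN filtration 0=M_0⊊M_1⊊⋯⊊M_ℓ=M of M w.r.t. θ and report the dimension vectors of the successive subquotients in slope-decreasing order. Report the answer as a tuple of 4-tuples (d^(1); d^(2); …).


Barcode: M ≅ I[1,1]^2, I[1,4], I[3,3], I[3,4]. HN layers by μ_θ (4 steps, strictly decreasing):
  μ^(1)=8; μ^(2)=5/4; μ^(3)=-1; μ^(4)=-10

((2, 0, 0, 0); (1, 1, 1, 1); (0, 0, 0, 1); (0, 0, 2, 0))


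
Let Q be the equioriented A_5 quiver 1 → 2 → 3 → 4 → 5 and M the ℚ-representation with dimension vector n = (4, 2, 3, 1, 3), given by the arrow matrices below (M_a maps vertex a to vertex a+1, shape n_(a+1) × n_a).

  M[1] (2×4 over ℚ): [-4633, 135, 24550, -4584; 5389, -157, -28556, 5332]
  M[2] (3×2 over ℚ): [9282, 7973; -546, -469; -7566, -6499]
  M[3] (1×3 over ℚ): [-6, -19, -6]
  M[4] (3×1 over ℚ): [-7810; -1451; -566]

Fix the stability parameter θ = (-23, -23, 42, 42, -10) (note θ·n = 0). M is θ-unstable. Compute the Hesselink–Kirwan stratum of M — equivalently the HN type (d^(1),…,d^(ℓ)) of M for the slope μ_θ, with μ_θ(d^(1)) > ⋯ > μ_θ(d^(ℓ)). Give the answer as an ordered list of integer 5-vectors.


Via rank(M_{q-1}∘⋯∘M_p): M ≅ I[1,1]^2, I[1,2], I[1,5], I[3,3]^2, I[5,5]^2.
μ_θ-semistable layers: μ^(1)=42; μ^(2)=74/3; μ^(3)=-10; μ^(4)=-23

((0, 0, 2, 0, 0); (0, 0, 1, 1, 1); (0, 0, 0, 0, 2); (4, 2, 0, 0, 0))


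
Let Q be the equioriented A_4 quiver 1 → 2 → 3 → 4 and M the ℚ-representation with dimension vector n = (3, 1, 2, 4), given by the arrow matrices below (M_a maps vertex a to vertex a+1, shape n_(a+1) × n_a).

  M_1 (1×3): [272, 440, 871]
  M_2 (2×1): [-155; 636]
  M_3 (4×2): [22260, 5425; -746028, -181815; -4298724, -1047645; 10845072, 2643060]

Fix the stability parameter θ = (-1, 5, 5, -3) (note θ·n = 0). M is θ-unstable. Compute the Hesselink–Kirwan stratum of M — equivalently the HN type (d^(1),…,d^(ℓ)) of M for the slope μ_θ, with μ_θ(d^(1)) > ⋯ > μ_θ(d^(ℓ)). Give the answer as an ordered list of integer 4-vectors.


Barcode: M ≅ I[1,1]^2, I[1,3], I[3,4], I[4,4]^3. HN layers by μ_θ (4 steps, strictly decreasing):
  μ^(1)=5; μ^(2)=1; μ^(3)=-1; μ^(4)=-3

((0, 1, 1, 0); (0, 0, 1, 1); (3, 0, 0, 0); (0, 0, 0, 3))


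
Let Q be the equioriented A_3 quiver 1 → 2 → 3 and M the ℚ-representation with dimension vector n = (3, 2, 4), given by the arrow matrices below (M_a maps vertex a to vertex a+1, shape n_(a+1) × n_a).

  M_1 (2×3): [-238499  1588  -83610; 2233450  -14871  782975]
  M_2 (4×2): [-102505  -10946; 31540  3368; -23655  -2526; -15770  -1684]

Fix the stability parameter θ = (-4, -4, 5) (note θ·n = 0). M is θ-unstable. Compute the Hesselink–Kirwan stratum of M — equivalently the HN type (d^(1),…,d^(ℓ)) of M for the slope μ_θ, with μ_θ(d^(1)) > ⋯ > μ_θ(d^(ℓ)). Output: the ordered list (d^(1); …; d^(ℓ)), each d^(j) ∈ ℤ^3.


Via rank(M_{q-1}∘⋯∘M_p): M ≅ I[1,1], I[1,2], I[1,3], I[3,3]^3.
μ_θ-semistable layers: μ^(1)=5; μ^(2)=-4

((0, 0, 4); (3, 2, 0))


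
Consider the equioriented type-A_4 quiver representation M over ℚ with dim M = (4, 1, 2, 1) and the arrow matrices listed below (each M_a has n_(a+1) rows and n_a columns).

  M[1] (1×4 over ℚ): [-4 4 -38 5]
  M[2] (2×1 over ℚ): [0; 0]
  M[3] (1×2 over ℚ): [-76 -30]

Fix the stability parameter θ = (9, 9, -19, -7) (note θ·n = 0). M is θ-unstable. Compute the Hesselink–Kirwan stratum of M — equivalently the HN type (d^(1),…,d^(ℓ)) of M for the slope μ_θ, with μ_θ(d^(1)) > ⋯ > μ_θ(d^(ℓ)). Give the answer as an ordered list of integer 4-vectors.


Barcode: M ≅ I[1,1]^3, I[1,2], I[3,3], I[3,4]. HN layers by μ_θ (3 steps, strictly decreasing):
  μ^(1)=9; μ^(2)=-7; μ^(3)=-19

((4, 1, 0, 0); (0, 0, 0, 1); (0, 0, 2, 0))


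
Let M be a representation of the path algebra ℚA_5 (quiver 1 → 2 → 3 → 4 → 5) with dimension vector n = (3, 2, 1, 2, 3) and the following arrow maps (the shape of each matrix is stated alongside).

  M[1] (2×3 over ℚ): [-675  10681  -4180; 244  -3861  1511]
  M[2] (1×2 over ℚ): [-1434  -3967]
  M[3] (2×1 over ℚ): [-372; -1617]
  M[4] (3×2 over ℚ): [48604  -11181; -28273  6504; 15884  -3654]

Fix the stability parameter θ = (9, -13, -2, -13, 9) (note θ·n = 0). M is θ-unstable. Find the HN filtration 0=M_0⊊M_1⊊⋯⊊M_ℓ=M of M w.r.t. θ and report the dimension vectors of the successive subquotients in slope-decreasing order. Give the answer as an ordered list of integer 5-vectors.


Interval decomposition of M: I[1,1], I[1,2], I[1,5], I[4,5], I[5,5].
HN type (ℓ=4): μ^(1)=9; μ^(2)=-2; μ^(3)=-19/4; μ^(4)=-13

((1, 0, 0, 0, 3); (1, 1, 0, 0, 0); (1, 1, 1, 1, 0); (0, 0, 0, 1, 0))


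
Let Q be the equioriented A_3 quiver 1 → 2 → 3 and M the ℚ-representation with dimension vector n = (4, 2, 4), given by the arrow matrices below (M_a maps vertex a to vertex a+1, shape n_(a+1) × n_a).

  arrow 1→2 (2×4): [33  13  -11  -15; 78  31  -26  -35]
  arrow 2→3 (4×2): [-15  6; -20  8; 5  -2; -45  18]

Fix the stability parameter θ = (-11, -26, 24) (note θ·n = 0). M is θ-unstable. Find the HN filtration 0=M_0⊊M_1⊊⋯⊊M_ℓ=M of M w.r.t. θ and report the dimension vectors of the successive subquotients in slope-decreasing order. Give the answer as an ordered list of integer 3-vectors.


Via rank(M_{q-1}∘⋯∘M_p): M ≅ I[1,1]^2, I[1,2], I[1,3], I[3,3]^3.
μ_θ-semistable layers: μ^(1)=24; μ^(2)=-11; μ^(3)=-37/2

((0, 0, 4); (2, 0, 0); (2, 2, 0))


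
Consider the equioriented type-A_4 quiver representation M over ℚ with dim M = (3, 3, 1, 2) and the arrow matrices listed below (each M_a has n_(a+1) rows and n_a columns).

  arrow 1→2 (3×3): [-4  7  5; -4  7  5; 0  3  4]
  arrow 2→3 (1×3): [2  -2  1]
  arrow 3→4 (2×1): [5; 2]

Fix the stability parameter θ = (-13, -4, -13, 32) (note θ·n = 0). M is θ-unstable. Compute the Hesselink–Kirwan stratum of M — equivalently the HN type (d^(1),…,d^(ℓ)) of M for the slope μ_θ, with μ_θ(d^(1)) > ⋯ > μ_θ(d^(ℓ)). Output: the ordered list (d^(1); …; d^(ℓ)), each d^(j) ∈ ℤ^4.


Interval decomposition of M: I[1,1], I[1,2], I[1,4], I[2,2], I[4,4].
HN type (ℓ=4): μ^(1)=32; μ^(2)=-4; μ^(3)=-17/2; μ^(4)=-13

((0, 0, 0, 2); (0, 2, 0, 0); (0, 1, 1, 0); (3, 0, 0, 0))


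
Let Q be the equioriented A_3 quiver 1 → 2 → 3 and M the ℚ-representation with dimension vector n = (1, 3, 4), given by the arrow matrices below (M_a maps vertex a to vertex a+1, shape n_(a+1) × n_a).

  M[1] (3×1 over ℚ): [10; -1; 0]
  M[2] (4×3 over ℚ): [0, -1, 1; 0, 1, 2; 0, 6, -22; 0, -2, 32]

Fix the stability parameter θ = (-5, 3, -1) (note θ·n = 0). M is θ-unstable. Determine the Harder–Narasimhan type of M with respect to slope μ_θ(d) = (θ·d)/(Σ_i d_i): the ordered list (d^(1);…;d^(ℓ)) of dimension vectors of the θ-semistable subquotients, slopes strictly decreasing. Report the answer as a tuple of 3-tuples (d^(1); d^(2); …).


Interval decomposition of M: I[1,3], I[2,2], I[2,3], I[3,3]^2.
HN type (ℓ=4): μ^(1)=3; μ^(2)=1; μ^(3)=-1; μ^(4)=-5

((0, 1, 0); (0, 2, 2); (0, 0, 2); (1, 0, 0))


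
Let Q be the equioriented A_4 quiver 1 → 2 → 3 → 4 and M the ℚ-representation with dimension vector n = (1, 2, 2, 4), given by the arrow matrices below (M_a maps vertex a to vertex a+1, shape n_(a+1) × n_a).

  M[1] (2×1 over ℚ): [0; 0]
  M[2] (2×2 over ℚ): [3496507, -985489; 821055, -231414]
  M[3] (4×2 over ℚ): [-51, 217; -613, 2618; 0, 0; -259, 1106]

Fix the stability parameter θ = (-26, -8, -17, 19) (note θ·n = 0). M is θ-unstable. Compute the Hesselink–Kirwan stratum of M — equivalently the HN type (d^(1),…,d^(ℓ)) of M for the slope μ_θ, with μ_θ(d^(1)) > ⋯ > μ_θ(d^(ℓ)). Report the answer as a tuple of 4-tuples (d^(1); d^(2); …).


Via rank(M_{q-1}∘⋯∘M_p): M ≅ I[1,1], I[2,4]^2, I[4,4]^2.
μ_θ-semistable layers: μ^(1)=19; μ^(2)=-25/2; μ^(3)=-26

((0, 0, 0, 4); (0, 2, 2, 0); (1, 0, 0, 0))


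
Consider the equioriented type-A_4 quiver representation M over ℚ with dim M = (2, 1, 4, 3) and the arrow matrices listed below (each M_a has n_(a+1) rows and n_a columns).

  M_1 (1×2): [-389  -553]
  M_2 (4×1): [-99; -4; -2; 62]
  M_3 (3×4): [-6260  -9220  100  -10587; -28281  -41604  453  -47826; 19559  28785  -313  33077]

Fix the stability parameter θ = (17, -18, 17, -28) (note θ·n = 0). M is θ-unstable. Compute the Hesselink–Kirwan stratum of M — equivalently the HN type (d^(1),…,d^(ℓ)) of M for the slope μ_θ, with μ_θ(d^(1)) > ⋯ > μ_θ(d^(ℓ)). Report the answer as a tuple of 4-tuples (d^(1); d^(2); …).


Barcode: M ≅ I[1,1], I[1,4], I[3,3], I[3,4]^2. HN layers by μ_θ (3 steps, strictly decreasing):
  μ^(1)=17; μ^(2)=-3; μ^(3)=-11/2

((1, 0, 1, 0); (1, 1, 1, 1); (0, 0, 2, 2))


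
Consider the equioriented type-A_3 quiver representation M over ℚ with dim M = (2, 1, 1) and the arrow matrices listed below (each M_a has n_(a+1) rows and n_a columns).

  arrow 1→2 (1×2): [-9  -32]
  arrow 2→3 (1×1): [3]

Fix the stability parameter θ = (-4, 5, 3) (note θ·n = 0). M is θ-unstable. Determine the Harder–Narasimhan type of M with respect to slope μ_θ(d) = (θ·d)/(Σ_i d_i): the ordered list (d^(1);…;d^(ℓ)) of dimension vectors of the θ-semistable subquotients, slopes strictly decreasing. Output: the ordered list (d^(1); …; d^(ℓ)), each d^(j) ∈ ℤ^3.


Interval decomposition of M: I[1,1], I[1,3].
HN type (ℓ=2): μ^(1)=4; μ^(2)=-4

((0, 1, 1); (2, 0, 0))


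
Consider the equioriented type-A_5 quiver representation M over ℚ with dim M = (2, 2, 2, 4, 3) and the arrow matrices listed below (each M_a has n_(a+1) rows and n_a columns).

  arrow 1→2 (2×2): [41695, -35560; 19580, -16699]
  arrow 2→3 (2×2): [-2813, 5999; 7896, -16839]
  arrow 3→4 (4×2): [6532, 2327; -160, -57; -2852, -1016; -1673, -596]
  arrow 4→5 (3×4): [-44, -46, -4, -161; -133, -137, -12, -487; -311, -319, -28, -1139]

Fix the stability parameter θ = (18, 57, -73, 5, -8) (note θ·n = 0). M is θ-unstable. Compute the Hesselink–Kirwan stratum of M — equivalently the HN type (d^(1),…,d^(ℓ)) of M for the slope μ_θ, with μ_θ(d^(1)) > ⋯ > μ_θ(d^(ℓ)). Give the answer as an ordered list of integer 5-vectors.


Interval decomposition of M: I[1,4], I[1,5], I[4,4], I[4,5], I[5,5].
HN type (ℓ=5): μ^(1)=5; μ^(2)=2/3; μ^(3)=-1/5; μ^(4)=-3/2; μ^(5)=-8

((0, 0, 0, 2, 0); (1, 1, 1, 0, 0); (1, 1, 1, 1, 1); (0, 0, 0, 1, 1); (0, 0, 0, 0, 1))


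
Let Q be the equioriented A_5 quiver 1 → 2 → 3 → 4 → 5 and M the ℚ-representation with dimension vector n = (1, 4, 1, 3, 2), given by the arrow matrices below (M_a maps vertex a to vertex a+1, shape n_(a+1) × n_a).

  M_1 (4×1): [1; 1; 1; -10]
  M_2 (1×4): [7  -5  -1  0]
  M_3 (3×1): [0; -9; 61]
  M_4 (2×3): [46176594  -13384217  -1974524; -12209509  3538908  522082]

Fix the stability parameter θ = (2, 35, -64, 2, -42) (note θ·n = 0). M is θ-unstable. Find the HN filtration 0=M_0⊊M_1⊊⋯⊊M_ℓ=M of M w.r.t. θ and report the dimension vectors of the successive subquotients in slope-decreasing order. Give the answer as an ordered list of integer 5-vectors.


Via rank(M_{q-1}∘⋯∘M_p): M ≅ I[1,5], I[2,2]^3, I[4,4], I[4,5].
μ_θ-semistable layers: μ^(1)=35; μ^(2)=2; μ^(3)=-67/5; μ^(4)=-20

((0, 3, 0, 0, 0); (0, 0, 0, 1, 0); (1, 1, 1, 1, 1); (0, 0, 0, 1, 1))


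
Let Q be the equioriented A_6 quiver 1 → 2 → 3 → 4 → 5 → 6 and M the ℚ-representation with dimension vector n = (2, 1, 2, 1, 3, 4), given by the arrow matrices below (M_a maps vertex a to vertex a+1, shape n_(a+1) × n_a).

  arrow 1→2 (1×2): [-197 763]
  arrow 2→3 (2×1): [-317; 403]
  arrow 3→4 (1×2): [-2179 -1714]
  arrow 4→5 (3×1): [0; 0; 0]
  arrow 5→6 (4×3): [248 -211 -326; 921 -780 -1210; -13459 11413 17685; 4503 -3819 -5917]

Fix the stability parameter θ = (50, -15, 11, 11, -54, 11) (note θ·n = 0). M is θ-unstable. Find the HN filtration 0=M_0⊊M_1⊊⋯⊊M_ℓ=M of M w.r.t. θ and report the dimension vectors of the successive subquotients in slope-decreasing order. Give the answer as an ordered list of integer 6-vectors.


Via rank(M_{q-1}∘⋯∘M_p): M ≅ I[1,1], I[1,4], I[3,3], I[5,6]^3, I[6,6].
μ_θ-semistable layers: μ^(1)=50; μ^(2)=57/4; μ^(3)=11; μ^(4)=-54

((1, 0, 0, 0, 0, 0); (1, 1, 1, 1, 0, 0); (0, 0, 1, 0, 0, 4); (0, 0, 0, 0, 3, 0))


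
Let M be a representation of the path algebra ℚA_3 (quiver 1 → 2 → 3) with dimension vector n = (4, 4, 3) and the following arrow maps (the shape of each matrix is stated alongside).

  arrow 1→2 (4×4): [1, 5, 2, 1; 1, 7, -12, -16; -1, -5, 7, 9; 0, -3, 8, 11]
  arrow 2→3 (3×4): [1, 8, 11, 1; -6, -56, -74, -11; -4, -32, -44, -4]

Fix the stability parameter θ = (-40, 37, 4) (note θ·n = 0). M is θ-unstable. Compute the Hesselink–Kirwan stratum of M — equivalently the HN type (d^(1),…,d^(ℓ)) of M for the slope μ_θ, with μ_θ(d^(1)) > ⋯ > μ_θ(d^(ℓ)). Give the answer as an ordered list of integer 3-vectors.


Interval decomposition of M: I[1,2]^2, I[1,3]^2, I[3,3].
HN type (ℓ=4): μ^(1)=37; μ^(2)=41/2; μ^(3)=4; μ^(4)=-40

((0, 2, 0); (0, 2, 2); (0, 0, 1); (4, 0, 0))


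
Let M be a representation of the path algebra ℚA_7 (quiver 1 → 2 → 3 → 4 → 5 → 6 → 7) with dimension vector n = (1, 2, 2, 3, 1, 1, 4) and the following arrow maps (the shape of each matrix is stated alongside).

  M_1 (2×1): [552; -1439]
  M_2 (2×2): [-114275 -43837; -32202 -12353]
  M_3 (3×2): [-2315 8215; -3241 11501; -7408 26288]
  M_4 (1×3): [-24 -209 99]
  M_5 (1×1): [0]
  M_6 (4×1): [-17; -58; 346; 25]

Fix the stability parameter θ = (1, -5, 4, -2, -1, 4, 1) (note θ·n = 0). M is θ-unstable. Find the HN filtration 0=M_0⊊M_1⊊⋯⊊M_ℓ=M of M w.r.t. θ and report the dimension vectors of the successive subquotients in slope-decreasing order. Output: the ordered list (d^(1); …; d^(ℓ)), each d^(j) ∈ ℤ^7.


Barcode: M ≅ I[1,3], I[2,5], I[4,4]^2, I[6,7], I[7,7]^3. HN layers by μ_θ (6 steps, strictly decreasing):
  μ^(1)=4; μ^(2)=5/2; μ^(3)=1; μ^(4)=1/3; μ^(5)=-2; μ^(6)=-5

((0, 0, 1, 0, 0, 0, 0); (0, 0, 0, 0, 0, 1, 1); (0, 0, 0, 0, 0, 0, 3); (0, 0, 1, 1, 1, 0, 0); (1, 1, 0, 2, 0, 0, 0); (0, 1, 0, 0, 0, 0, 0))


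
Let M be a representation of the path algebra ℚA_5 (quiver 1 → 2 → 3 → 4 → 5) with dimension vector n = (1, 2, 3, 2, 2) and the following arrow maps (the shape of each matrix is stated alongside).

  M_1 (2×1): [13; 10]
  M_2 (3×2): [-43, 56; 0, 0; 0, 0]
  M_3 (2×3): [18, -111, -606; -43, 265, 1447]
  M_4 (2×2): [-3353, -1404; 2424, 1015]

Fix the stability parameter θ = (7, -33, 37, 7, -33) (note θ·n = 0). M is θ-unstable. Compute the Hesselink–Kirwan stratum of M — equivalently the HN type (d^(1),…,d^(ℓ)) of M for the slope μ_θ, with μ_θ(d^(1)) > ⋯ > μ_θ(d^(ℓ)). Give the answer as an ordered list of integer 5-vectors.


Via rank(M_{q-1}∘⋯∘M_p): M ≅ I[1,5], I[2,2], I[3,3], I[3,5].
μ_θ-semistable layers: μ^(1)=37; μ^(2)=11/3; μ^(3)=-13; μ^(4)=-33

((0, 0, 1, 0, 0); (0, 0, 2, 2, 2); (1, 1, 0, 0, 0); (0, 1, 0, 0, 0))
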